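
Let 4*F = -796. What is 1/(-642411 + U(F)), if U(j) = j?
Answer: -1/642610 ≈ -1.5562e-6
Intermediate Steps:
F = -199 (F = (¼)*(-796) = -199)
1/(-642411 + U(F)) = 1/(-642411 - 199) = 1/(-642610) = -1/642610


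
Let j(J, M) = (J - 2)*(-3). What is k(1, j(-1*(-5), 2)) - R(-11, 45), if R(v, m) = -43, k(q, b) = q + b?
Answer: 35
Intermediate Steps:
j(J, M) = 6 - 3*J (j(J, M) = (-2 + J)*(-3) = 6 - 3*J)
k(q, b) = b + q
k(1, j(-1*(-5), 2)) - R(-11, 45) = ((6 - (-3)*(-5)) + 1) - 1*(-43) = ((6 - 3*5) + 1) + 43 = ((6 - 15) + 1) + 43 = (-9 + 1) + 43 = -8 + 43 = 35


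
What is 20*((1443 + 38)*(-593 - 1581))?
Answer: -64393880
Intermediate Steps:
20*((1443 + 38)*(-593 - 1581)) = 20*(1481*(-2174)) = 20*(-3219694) = -64393880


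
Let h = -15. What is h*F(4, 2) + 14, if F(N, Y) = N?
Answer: -46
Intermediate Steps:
h*F(4, 2) + 14 = -15*4 + 14 = -60 + 14 = -46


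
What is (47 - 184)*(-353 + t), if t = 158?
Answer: 26715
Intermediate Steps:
(47 - 184)*(-353 + t) = (47 - 184)*(-353 + 158) = -137*(-195) = 26715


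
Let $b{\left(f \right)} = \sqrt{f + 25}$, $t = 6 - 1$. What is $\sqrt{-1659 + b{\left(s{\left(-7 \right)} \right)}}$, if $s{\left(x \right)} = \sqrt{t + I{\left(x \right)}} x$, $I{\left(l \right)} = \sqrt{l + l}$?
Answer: $\sqrt{-1659 + \sqrt{25 - 7 \sqrt{5 + i \sqrt{14}}}} \approx 0.0112 - 40.694 i$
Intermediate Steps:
$t = 5$ ($t = 6 - 1 = 5$)
$I{\left(l \right)} = \sqrt{2} \sqrt{l}$ ($I{\left(l \right)} = \sqrt{2 l} = \sqrt{2} \sqrt{l}$)
$s{\left(x \right)} = x \sqrt{5 + \sqrt{2} \sqrt{x}}$ ($s{\left(x \right)} = \sqrt{5 + \sqrt{2} \sqrt{x}} x = x \sqrt{5 + \sqrt{2} \sqrt{x}}$)
$b{\left(f \right)} = \sqrt{25 + f}$
$\sqrt{-1659 + b{\left(s{\left(-7 \right)} \right)}} = \sqrt{-1659 + \sqrt{25 - 7 \sqrt{5 + \sqrt{2} \sqrt{-7}}}} = \sqrt{-1659 + \sqrt{25 - 7 \sqrt{5 + \sqrt{2} i \sqrt{7}}}} = \sqrt{-1659 + \sqrt{25 - 7 \sqrt{5 + i \sqrt{14}}}}$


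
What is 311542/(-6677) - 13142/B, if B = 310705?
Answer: -8807764204/188597935 ≈ -46.701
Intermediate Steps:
311542/(-6677) - 13142/B = 311542/(-6677) - 13142/310705 = 311542*(-1/6677) - 13142*1/310705 = -28322/607 - 13142/310705 = -8807764204/188597935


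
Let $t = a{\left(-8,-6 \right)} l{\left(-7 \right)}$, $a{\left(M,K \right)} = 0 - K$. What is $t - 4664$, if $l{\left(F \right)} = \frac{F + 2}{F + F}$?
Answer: $- \frac{32633}{7} \approx -4661.9$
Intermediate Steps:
$l{\left(F \right)} = \frac{2 + F}{2 F}$
$a{\left(M,K \right)} = - K$
$t = \frac{15}{7}$ ($t = \left(-1\right) \left(-6\right) \frac{2 - 7}{2 \left(-7\right)} = 6 \cdot \frac{1}{2} \left(- \frac{1}{7}\right) \left(-5\right) = 6 \cdot \frac{5}{14} = \frac{15}{7} \approx 2.1429$)
$t - 4664 = \frac{15}{7} - 4664 = - \frac{32633}{7}$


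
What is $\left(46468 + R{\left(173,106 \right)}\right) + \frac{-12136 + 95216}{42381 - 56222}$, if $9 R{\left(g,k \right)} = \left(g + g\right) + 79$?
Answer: $\frac{5793606997}{124569} \approx 46509.0$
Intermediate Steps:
$R{\left(g,k \right)} = \frac{79}{9} + \frac{2 g}{9}$ ($R{\left(g,k \right)} = \frac{\left(g + g\right) + 79}{9} = \frac{2 g + 79}{9} = \frac{79 + 2 g}{9} = \frac{79}{9} + \frac{2 g}{9}$)
$\left(46468 + R{\left(173,106 \right)}\right) + \frac{-12136 + 95216}{42381 - 56222} = \left(46468 + \left(\frac{79}{9} + \frac{2}{9} \cdot 173\right)\right) + \frac{-12136 + 95216}{42381 - 56222} = \left(46468 + \left(\frac{79}{9} + \frac{346}{9}\right)\right) + \frac{83080}{-13841} = \left(46468 + \frac{425}{9}\right) + 83080 \left(- \frac{1}{13841}\right) = \frac{418637}{9} - \frac{83080}{13841} = \frac{5793606997}{124569}$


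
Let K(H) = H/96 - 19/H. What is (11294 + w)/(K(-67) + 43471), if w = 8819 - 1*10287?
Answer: 63200832/279602807 ≈ 0.22604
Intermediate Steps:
w = -1468 (w = 8819 - 10287 = -1468)
K(H) = -19/H + H/96 (K(H) = H*(1/96) - 19/H = H/96 - 19/H = -19/H + H/96)
(11294 + w)/(K(-67) + 43471) = (11294 - 1468)/((-19/(-67) + (1/96)*(-67)) + 43471) = 9826/((-19*(-1/67) - 67/96) + 43471) = 9826/((19/67 - 67/96) + 43471) = 9826/(-2665/6432 + 43471) = 9826/(279602807/6432) = 9826*(6432/279602807) = 63200832/279602807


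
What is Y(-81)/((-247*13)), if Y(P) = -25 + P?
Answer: 106/3211 ≈ 0.033011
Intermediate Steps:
Y(-81)/((-247*13)) = (-25 - 81)/((-247*13)) = -106/(-3211) = -106*(-1/3211) = 106/3211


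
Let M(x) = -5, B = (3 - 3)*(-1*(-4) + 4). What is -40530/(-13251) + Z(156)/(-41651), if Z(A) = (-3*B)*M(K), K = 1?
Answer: 1930/631 ≈ 3.0586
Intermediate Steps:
B = 0 (B = 0*(4 + 4) = 0*8 = 0)
Z(A) = 0 (Z(A) = -3*0*(-5) = 0*(-5) = 0)
-40530/(-13251) + Z(156)/(-41651) = -40530/(-13251) + 0/(-41651) = -40530*(-1/13251) + 0*(-1/41651) = 1930/631 + 0 = 1930/631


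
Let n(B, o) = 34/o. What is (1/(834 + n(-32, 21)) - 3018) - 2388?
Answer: -94864467/17548 ≈ -5406.0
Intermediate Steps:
(1/(834 + n(-32, 21)) - 3018) - 2388 = (1/(834 + 34/21) - 3018) - 2388 = (1/(17548/21) - 3018) - 2388 = (21/17548 - 3018) - 2388 = -52959843/17548 - 2388 = -94864467/17548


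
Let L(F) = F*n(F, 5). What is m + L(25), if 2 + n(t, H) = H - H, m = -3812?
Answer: -3862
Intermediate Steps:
n(t, H) = -2 (n(t, H) = -2 + (H - H) = -2 + 0 = -2)
L(F) = -2*F (L(F) = F*(-2) = -2*F)
m + L(25) = -3812 - 2*25 = -3812 - 50 = -3862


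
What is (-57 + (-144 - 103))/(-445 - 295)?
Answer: 76/185 ≈ 0.41081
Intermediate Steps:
(-57 + (-144 - 103))/(-445 - 295) = (-57 - 247)/(-740) = -1/740*(-304) = 76/185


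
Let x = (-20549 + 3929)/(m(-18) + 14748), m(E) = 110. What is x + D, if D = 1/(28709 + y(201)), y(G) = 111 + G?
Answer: -241157081/215597009 ≈ -1.1186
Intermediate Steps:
D = 1/29021 (D = 1/(28709 + (111 + 201)) = 1/(28709 + 312) = 1/29021 ≈ 3.4458e-5)
x = -8310/7429 (x = (-20549 + 3929)/(110 + 14748) = -16620/14858 = -16620*1/14858 = -8310/7429 ≈ -1.1186)
x + D = -8310/7429 + 1/29021 = -241157081/215597009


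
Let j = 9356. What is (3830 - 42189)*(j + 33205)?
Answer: -1632597399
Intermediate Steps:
(3830 - 42189)*(j + 33205) = (3830 - 42189)*(9356 + 33205) = -38359*42561 = -1632597399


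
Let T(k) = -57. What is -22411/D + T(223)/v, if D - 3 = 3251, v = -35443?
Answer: -794127595/115331522 ≈ -6.8856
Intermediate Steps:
D = 3254 (D = 3 + 3251 = 3254)
-22411/D + T(223)/v = -22411/3254 - 57/(-35443) = -22411*1/3254 - 57*(-1/35443) = -22411/3254 + 57/35443 = -794127595/115331522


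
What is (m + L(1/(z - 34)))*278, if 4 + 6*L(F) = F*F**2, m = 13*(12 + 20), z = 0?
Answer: 13614433813/117912 ≈ 1.1546e+5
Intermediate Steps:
m = 416 (m = 13*32 = 416)
L(F) = -2/3 + F**3/6 (L(F) = -2/3 + (F*F**2)/6 = -2/3 + F**3/6)
(m + L(1/(z - 34)))*278 = (416 + (-2/3 + (1/(0 - 34))**3/6))*278 = (416 + (-2/3 + (1/(-34))**3/6))*278 = (416 + (-2/3 + (-1/34)**3/6))*278 = (416 + (-2/3 + (1/6)*(-1/39304)))*278 = (416 + (-2/3 - 1/235824))*278 = (416 - 157217/235824)*278 = (97945567/235824)*278 = 13614433813/117912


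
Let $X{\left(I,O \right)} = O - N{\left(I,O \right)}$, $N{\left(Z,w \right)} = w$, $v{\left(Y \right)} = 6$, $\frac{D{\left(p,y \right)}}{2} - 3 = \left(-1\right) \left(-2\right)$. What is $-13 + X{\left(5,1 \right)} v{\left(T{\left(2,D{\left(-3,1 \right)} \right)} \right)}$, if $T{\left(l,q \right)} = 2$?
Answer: $-13$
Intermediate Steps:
$D{\left(p,y \right)} = 10$ ($D{\left(p,y \right)} = 6 + 2 \left(\left(-1\right) \left(-2\right)\right) = 6 + 2 \cdot 2 = 6 + 4 = 10$)
$X{\left(I,O \right)} = 0$ ($X{\left(I,O \right)} = O - O = 0$)
$-13 + X{\left(5,1 \right)} v{\left(T{\left(2,D{\left(-3,1 \right)} \right)} \right)} = -13 + 0 \cdot 6 = -13 + 0 = -13$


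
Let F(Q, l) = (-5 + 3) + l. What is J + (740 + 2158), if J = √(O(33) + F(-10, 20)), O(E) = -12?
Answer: 2898 + √6 ≈ 2900.4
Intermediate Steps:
F(Q, l) = -2 + l
J = √6 (J = √(-12 + (-2 + 20)) = √(-12 + 18) = √6 ≈ 2.4495)
J + (740 + 2158) = √6 + (740 + 2158) = √6 + 2898 = 2898 + √6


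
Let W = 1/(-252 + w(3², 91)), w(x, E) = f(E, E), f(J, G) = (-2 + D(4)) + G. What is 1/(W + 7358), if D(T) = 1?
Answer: 162/1191995 ≈ 0.00013591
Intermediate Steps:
f(J, G) = -1 + G (f(J, G) = (-2 + 1) + G = -1 + G)
w(x, E) = -1 + E
W = -1/162 (W = 1/(-252 + (-1 + 91)) = 1/(-252 + 90) = 1/(-162) = -1/162 ≈ -0.0061728)
1/(W + 7358) = 1/(-1/162 + 7358) = 1/(1191995/162) = 162/1191995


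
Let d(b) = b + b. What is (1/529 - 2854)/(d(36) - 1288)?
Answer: 1509765/643264 ≈ 2.3470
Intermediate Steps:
d(b) = 2*b
(1/529 - 2854)/(d(36) - 1288) = (1/529 - 2854)/(2*36 - 1288) = (1/529 - 2854)/(72 - 1288) = -1509765/529/(-1216) = -1509765/529*(-1/1216) = 1509765/643264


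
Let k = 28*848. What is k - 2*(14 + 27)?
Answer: 23662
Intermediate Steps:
k = 23744
k - 2*(14 + 27) = 23744 - 2*(14 + 27) = 23744 - 2*41 = 23744 - 82 = 23662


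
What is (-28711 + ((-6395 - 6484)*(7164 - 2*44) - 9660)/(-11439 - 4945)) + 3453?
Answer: -40335701/2048 ≈ -19695.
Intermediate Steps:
(-28711 + ((-6395 - 6484)*(7164 - 2*44) - 9660)/(-11439 - 4945)) + 3453 = (-28711 + (-12879*(7164 - 88) - 9660)/(-16384)) + 3453 = (-28711 + (-12879*7076 - 9660)*(-1/16384)) + 3453 = (-28711 + (-91131804 - 9660)*(-1/16384)) + 3453 = (-28711 - 91141464*(-1/16384)) + 3453 = (-28711 + 11392683/2048) + 3453 = -47407445/2048 + 3453 = -40335701/2048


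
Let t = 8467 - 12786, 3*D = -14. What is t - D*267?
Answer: -3073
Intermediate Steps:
D = -14/3 (D = (⅓)*(-14) = -14/3 ≈ -4.6667)
t = -4319
t - D*267 = -4319 - (-14)*267/3 = -4319 - 1*(-1246) = -4319 + 1246 = -3073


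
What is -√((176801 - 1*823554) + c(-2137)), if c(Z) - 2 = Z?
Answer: -2*I*√162222 ≈ -805.54*I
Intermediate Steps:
c(Z) = 2 + Z
-√((176801 - 1*823554) + c(-2137)) = -√((176801 - 1*823554) + (2 - 2137)) = -√((176801 - 823554) - 2135) = -√(-646753 - 2135) = -√(-648888) = -2*I*√162222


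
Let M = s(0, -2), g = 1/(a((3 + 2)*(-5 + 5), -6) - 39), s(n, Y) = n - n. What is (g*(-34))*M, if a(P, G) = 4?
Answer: 0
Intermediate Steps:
s(n, Y) = 0
g = -1/35 (g = 1/(4 - 39) = 1/(-35) = -1/35 ≈ -0.028571)
M = 0
(g*(-34))*M = -1/35*(-34)*0 = (34/35)*0 = 0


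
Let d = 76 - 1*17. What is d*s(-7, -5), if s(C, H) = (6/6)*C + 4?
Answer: -177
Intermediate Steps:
s(C, H) = 4 + C (s(C, H) = (6*(⅙))*C + 4 = 1*C + 4 = C + 4 = 4 + C)
d = 59 (d = 76 - 17 = 59)
d*s(-7, -5) = 59*(4 - 7) = 59*(-3) = -177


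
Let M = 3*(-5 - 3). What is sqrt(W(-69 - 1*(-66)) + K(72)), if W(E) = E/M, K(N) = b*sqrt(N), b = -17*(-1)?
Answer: sqrt(2 + 1632*sqrt(2))/4 ≈ 12.016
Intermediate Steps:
b = 17
M = -24 (M = 3*(-8) = -24)
K(N) = 17*sqrt(N)
W(E) = -E/24 (W(E) = E/(-24) = E*(-1/24) = -E/24)
sqrt(W(-69 - 1*(-66)) + K(72)) = sqrt(-(-69 - 1*(-66))/24 + 17*sqrt(72)) = sqrt(-(-69 + 66)/24 + 17*(6*sqrt(2))) = sqrt(-1/24*(-3) + 102*sqrt(2)) = sqrt(1/8 + 102*sqrt(2))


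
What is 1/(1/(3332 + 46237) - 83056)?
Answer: -49569/4117002863 ≈ -1.2040e-5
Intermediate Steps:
1/(1/(3332 + 46237) - 83056) = 1/(1/49569 - 83056) = 1/(-4117002863/49569) = -49569/4117002863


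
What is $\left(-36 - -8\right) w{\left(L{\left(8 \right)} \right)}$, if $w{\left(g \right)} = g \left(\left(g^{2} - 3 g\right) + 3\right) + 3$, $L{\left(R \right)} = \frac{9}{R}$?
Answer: $- \frac{14343}{128} \approx -112.05$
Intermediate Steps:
$w{\left(g \right)} = 3 + g \left(3 + g^{2} - 3 g\right)$ ($w{\left(g \right)} = g \left(3 + g^{2} - 3 g\right) + 3 = 3 + g \left(3 + g^{2} - 3 g\right)$)
$\left(-36 - -8\right) w{\left(L{\left(8 \right)} \right)} = \left(-36 - -8\right) \left(3 + \left(\frac{9}{8}\right)^{3} - 3 \left(\frac{9}{8}\right)^{2} + 3 \cdot \frac{9}{8}\right) = \left(-36 + 8\right) \left(3 + \left(9 \cdot \frac{1}{8}\right)^{3} - 3 \left(9 \cdot \frac{1}{8}\right)^{2} + 3 \cdot 9 \cdot \frac{1}{8}\right) = - 28 \left(3 + \left(\frac{9}{8}\right)^{3} - 3 \left(\frac{9}{8}\right)^{2} + 3 \cdot \frac{9}{8}\right) = - 28 \left(3 + \frac{729}{512} - \frac{243}{64} + \frac{27}{8}\right) = \left(-28\right) \frac{2049}{512} = - \frac{14343}{128}$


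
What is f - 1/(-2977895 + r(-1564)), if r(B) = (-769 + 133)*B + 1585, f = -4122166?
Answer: -8168508878595/1981606 ≈ -4.1222e+6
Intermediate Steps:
r(B) = 1585 - 636*B (r(B) = -636*B + 1585 = 1585 - 636*B)
f - 1/(-2977895 + r(-1564)) = -4122166 - 1/(-2977895 + (1585 - 636*(-1564))) = -4122166 - 1/(-2977895 + (1585 + 994704)) = -4122166 - 1/(-2977895 + 996289) = -4122166 - 1/(-1981606) = -4122166 - 1*(-1/1981606) = -4122166 + 1/1981606 = -8168508878595/1981606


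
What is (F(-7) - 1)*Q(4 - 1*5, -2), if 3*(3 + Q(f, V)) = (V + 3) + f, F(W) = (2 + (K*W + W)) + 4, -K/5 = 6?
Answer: -624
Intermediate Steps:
K = -30 (K = -5*6 = -30)
F(W) = 6 - 29*W (F(W) = (2 + (-30*W + W)) + 4 = (2 - 29*W) + 4 = 6 - 29*W)
Q(f, V) = -2 + V/3 + f/3 (Q(f, V) = -3 + ((V + 3) + f)/3 = -3 + ((3 + V) + f)/3 = -3 + (3 + V + f)/3 = -3 + (1 + V/3 + f/3) = -2 + V/3 + f/3)
(F(-7) - 1)*Q(4 - 1*5, -2) = ((6 - 29*(-7)) - 1)*(-2 + (⅓)*(-2) + (4 - 1*5)/3) = ((6 + 203) - 1)*(-2 - ⅔ + (4 - 5)/3) = (209 - 1)*(-2 - ⅔ + (⅓)*(-1)) = 208*(-2 - ⅔ - ⅓) = 208*(-3) = -624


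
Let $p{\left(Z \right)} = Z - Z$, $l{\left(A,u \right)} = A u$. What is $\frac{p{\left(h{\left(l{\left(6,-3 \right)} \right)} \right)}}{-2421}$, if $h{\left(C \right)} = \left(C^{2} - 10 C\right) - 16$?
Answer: $0$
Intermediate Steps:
$h{\left(C \right)} = -16 + C^{2} - 10 C$
$p{\left(Z \right)} = 0$
$\frac{p{\left(h{\left(l{\left(6,-3 \right)} \right)} \right)}}{-2421} = \frac{0}{-2421} = 0 \left(- \frac{1}{2421}\right) = 0$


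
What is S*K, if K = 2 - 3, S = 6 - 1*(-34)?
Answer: -40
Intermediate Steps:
S = 40 (S = 6 + 34 = 40)
K = -1
S*K = 40*(-1) = -40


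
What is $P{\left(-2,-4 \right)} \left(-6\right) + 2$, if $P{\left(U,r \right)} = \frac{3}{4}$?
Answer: $- \frac{5}{2} \approx -2.5$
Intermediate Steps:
$P{\left(U,r \right)} = \frac{3}{4}$ ($P{\left(U,r \right)} = 3 \cdot \frac{1}{4} = \frac{3}{4}$)
$P{\left(-2,-4 \right)} \left(-6\right) + 2 = \frac{3}{4} \left(-6\right) + 2 = - \frac{9}{2} + 2 = - \frac{5}{2}$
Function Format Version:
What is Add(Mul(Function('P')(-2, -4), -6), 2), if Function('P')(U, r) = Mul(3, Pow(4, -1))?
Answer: Rational(-5, 2) ≈ -2.5000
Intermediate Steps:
Function('P')(U, r) = Rational(3, 4) (Function('P')(U, r) = Mul(3, Rational(1, 4)) = Rational(3, 4))
Add(Mul(Function('P')(-2, -4), -6), 2) = Add(Mul(Rational(3, 4), -6), 2) = Add(Rational(-9, 2), 2) = Rational(-5, 2)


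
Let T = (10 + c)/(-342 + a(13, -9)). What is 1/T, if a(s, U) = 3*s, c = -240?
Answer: 303/230 ≈ 1.3174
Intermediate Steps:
T = 230/303 (T = (10 - 240)/(-342 + 3*13) = -230/(-342 + 39) = -230/(-303) = -230*(-1/303) = 230/303 ≈ 0.75908)
1/T = 1/(230/303) = 303/230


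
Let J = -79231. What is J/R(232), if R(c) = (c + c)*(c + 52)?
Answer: -79231/131776 ≈ -0.60126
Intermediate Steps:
R(c) = 2*c*(52 + c) (R(c) = (2*c)*(52 + c) = 2*c*(52 + c))
J/R(232) = -79231*1/(464*(52 + 232)) = -79231/(2*232*284) = -79231/131776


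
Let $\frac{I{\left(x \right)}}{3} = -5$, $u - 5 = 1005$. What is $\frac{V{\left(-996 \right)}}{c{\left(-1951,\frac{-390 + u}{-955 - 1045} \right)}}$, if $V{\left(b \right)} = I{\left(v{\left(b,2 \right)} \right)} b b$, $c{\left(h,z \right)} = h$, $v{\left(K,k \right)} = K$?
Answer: $\frac{14880240}{1951} \approx 7627.0$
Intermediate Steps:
$u = 1010$ ($u = 5 + 1005 = 1010$)
$I{\left(x \right)} = -15$ ($I{\left(x \right)} = 3 \left(-5\right) = -15$)
$V{\left(b \right)} = - 15 b^{2}$ ($V{\left(b \right)} = - 15 b b = - 15 b^{2}$)
$\frac{V{\left(-996 \right)}}{c{\left(-1951,\frac{-390 + u}{-955 - 1045} \right)}} = \frac{\left(-15\right) \left(-996\right)^{2}}{-1951} = \left(-15\right) 992016 \left(- \frac{1}{1951}\right) = \left(-14880240\right) \left(- \frac{1}{1951}\right) = \frac{14880240}{1951}$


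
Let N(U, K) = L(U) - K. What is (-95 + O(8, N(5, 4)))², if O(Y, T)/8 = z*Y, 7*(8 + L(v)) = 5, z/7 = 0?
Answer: 9025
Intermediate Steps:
z = 0 (z = 7*0 = 0)
L(v) = -51/7 (L(v) = -8 + (⅐)*5 = -8 + 5/7 = -51/7)
N(U, K) = -51/7 - K
O(Y, T) = 0 (O(Y, T) = 8*(0*Y) = 8*0 = 0)
(-95 + O(8, N(5, 4)))² = (-95 + 0)² = (-95)² = 9025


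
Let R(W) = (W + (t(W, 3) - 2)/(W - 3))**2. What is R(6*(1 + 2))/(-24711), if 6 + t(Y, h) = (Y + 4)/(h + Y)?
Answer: -30514576/2451948975 ≈ -0.012445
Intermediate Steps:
t(Y, h) = -6 + (4 + Y)/(Y + h) (t(Y, h) = -6 + (Y + 4)/(h + Y) = -6 + (4 + Y)/(Y + h))
R(W) = (W + (-2 + (-14 - 5*W)/(3 + W))/(-3 + W))**2 (R(W) = (W + ((4 - 6*3 - 5*W)/(W + 3) - 2)/(W - 3))**2 = (W + ((4 - 18 - 5*W)/(3 + W) - 2)/(-3 + W))**2 = (W + ((-14 - 5*W)/(3 + W) - 2)/(-3 + W))**2 = (W + (-2 + (-14 - 5*W)/(3 + W))/(-3 + W))**2)
R(6*(1 + 2))/(-24711) = ((20 - (6*(1 + 2))**3 + 16*(6*(1 + 2)))**2/((-3 + 6*(1 + 2))**2*(3 + 6*(1 + 2))**2))/(-24711) = ((20 - (6*3)**3 + 16*(6*3))**2/((-3 + 6*3)**2*(3 + 6*3)**2))*(-1/24711) = ((20 - 1*18**3 + 16*18)**2/((-3 + 18)**2*(3 + 18)**2))*(-1/24711) = ((20 - 1*5832 + 288)**2/(15**2*21**2))*(-1/24711) = ((1/225)*(1/441)*(20 - 5832 + 288)**2)*(-1/24711) = ((1/225)*(1/441)*(-5524)**2)*(-1/24711) = ((1/225)*(1/441)*30514576)*(-1/24711) = (30514576/99225)*(-1/24711) = -30514576/2451948975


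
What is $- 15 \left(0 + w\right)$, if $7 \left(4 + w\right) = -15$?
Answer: $\frac{645}{7} \approx 92.143$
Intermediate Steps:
$w = - \frac{43}{7}$ ($w = -4 + \frac{1}{7} \left(-15\right) = -4 - \frac{15}{7} = - \frac{43}{7} \approx -6.1429$)
$- 15 \left(0 + w\right) = - 15 \left(0 - \frac{43}{7}\right) = \left(-15\right) \left(- \frac{43}{7}\right) = \frac{645}{7}$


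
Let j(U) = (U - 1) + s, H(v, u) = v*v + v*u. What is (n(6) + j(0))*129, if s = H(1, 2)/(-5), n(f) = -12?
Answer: -8772/5 ≈ -1754.4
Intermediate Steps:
H(v, u) = v**2 + u*v
s = -3/5 (s = (1*(2 + 1))/(-5) = (1*3)*(-1/5) = 3*(-1/5) = -3/5 ≈ -0.60000)
j(U) = -8/5 + U (j(U) = (U - 1) - 3/5 = (-1 + U) - 3/5 = -8/5 + U)
(n(6) + j(0))*129 = (-12 + (-8/5 + 0))*129 = (-12 - 8/5)*129 = -68/5*129 = -8772/5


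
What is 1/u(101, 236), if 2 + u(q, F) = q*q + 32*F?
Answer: 1/17751 ≈ 5.6335e-5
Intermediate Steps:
u(q, F) = -2 + q² + 32*F (u(q, F) = -2 + (q*q + 32*F) = -2 + (q² + 32*F) = -2 + q² + 32*F)
1/u(101, 236) = 1/(-2 + 101² + 32*236) = 1/(-2 + 10201 + 7552) = 1/17751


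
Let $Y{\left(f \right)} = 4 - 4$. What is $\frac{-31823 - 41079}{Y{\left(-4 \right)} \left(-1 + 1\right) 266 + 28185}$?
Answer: $- \frac{72902}{28185} \approx -2.5866$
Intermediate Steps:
$Y{\left(f \right)} = 0$
$\frac{-31823 - 41079}{Y{\left(-4 \right)} \left(-1 + 1\right) 266 + 28185} = \frac{-31823 - 41079}{0 \left(-1 + 1\right) 266 + 28185} = - \frac{72902}{0 \cdot 0 \cdot 266 + 28185} = - \frac{72902}{0 \cdot 266 + 28185} = - \frac{72902}{0 + 28185} = - \frac{72902}{28185}$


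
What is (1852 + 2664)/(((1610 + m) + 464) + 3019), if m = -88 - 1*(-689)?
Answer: 2258/2847 ≈ 0.79312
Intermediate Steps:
m = 601 (m = -88 + 689 = 601)
(1852 + 2664)/(((1610 + m) + 464) + 3019) = (1852 + 2664)/(((1610 + 601) + 464) + 3019) = 4516/((2211 + 464) + 3019) = 4516/(2675 + 3019) = 4516/5694 = 4516*(1/5694) = 2258/2847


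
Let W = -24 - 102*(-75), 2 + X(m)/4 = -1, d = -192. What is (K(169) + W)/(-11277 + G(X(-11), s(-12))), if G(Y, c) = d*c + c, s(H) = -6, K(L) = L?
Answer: -7795/10131 ≈ -0.76942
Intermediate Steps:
X(m) = -12 (X(m) = -8 + 4*(-1) = -8 - 4 = -12)
G(Y, c) = -191*c (G(Y, c) = -192*c + c = -191*c)
W = 7626 (W = -24 + 7650 = 7626)
(K(169) + W)/(-11277 + G(X(-11), s(-12))) = (169 + 7626)/(-11277 - 191*(-6)) = 7795/(-11277 + 1146) = 7795/(-10131) = 7795*(-1/10131) = -7795/10131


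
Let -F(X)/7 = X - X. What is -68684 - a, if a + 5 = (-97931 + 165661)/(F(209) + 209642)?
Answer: -7199035324/104821 ≈ -68679.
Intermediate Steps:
F(X) = 0 (F(X) = -7*(X - X) = -7*0 = 0)
a = -490240/104821 (a = -5 + (-97931 + 165661)/(0 + 209642) = -5 + 67730/209642 = -5 + 67730*(1/209642) = -5 + 33865/104821 = -490240/104821 ≈ -4.6769)
-68684 - a = -68684 - 1*(-490240/104821) = -68684 + 490240/104821 = -7199035324/104821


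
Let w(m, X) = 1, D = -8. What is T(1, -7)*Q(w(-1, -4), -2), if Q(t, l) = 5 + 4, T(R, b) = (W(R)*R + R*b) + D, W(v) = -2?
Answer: -153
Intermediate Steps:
T(R, b) = -8 - 2*R + R*b (T(R, b) = (-2*R + R*b) - 8 = -8 - 2*R + R*b)
Q(t, l) = 9
T(1, -7)*Q(w(-1, -4), -2) = (-8 - 2*1 + 1*(-7))*9 = (-8 - 2 - 7)*9 = -17*9 = -153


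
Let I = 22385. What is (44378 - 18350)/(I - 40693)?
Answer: -6507/4577 ≈ -1.4217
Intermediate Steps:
(44378 - 18350)/(I - 40693) = (44378 - 18350)/(22385 - 40693) = 26028/(-18308) = 26028*(-1/18308) = -6507/4577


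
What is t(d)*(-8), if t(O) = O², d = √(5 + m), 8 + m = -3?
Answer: 48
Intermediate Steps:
m = -11 (m = -8 - 3 = -11)
d = I*√6 (d = √(5 - 11) = √(-6) = I*√6 ≈ 2.4495*I)
t(d)*(-8) = (I*√6)²*(-8) = -6*(-8) = 48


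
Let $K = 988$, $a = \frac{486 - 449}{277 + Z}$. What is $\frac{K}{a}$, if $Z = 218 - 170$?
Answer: $\frac{321100}{37} \approx 8678.4$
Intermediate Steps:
$Z = 48$ ($Z = 218 - 170 = 48$)
$a = \frac{37}{325}$ ($a = \frac{486 - 449}{277 + 48} = \frac{37}{325} \approx 0.11385$)
$\frac{K}{a} = \frac{988}{\frac{37}{325}} = 988 \cdot \frac{325}{37} = \frac{321100}{37}$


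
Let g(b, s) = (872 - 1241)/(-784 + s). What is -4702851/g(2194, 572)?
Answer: -110778268/41 ≈ -2.7019e+6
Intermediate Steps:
g(b, s) = -369/(-784 + s)
-4702851/g(2194, 572) = -4702851/((-369/(-784 + 572))) = -4702851/((-369/(-212))) = -4702851/((-369*(-1/212))) = -4702851/369/212 = -4702851*212/369 = -110778268/41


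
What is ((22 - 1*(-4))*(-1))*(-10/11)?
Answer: 260/11 ≈ 23.636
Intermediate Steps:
((22 - 1*(-4))*(-1))*(-10/11) = ((22 + 4)*(-1))*(-10*1/11) = (26*(-1))*(-10/11) = -26*(-10/11) = 260/11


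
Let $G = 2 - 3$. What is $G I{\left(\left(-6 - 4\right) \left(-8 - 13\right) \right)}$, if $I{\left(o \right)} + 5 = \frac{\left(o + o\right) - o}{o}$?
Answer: $4$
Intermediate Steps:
$G = -1$
$I{\left(o \right)} = -4$ ($I{\left(o \right)} = -5 + \frac{\left(o + o\right) - o}{o} = -5 + \frac{2 o - o}{o} = -5 + \frac{o}{o} = -5 + 1 = -4$)
$G I{\left(\left(-6 - 4\right) \left(-8 - 13\right) \right)} = \left(-1\right) \left(-4\right) = 4$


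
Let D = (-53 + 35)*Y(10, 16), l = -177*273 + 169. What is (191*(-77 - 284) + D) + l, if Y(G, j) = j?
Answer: -117391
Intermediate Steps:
l = -48152 (l = -48321 + 169 = -48152)
D = -288 (D = (-53 + 35)*16 = -18*16 = -288)
(191*(-77 - 284) + D) + l = (191*(-77 - 284) - 288) - 48152 = (191*(-361) - 288) - 48152 = (-68951 - 288) - 48152 = -69239 - 48152 = -117391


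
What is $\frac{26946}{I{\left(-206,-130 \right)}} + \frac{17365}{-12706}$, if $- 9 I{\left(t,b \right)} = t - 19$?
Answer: $\frac{341941751}{317650} \approx 1076.5$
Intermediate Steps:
$I{\left(t,b \right)} = \frac{19}{9} - \frac{t}{9}$ ($I{\left(t,b \right)} = - \frac{t - 19}{9} = - \frac{-19 + t}{9} = \frac{19}{9} - \frac{t}{9}$)
$\frac{26946}{I{\left(-206,-130 \right)}} + \frac{17365}{-12706} = \frac{26946}{\frac{19}{9} - - \frac{206}{9}} + \frac{17365}{-12706} = \frac{26946}{\frac{19}{9} + \frac{206}{9}} + 17365 \left(- \frac{1}{12706}\right) = \frac{26946}{25} - \frac{17365}{12706} = \frac{341941751}{317650}$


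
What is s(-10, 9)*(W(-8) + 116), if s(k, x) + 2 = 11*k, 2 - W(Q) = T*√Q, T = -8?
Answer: -13216 - 1792*I*√2 ≈ -13216.0 - 2534.3*I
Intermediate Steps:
W(Q) = 2 + 8*√Q (W(Q) = 2 - (-8)*√Q = 2 + 8*√Q)
s(k, x) = -2 + 11*k
s(-10, 9)*(W(-8) + 116) = (-2 + 11*(-10))*((2 + 8*√(-8)) + 116) = (-2 - 110)*((2 + 8*(2*I*√2)) + 116) = -112*((2 + 16*I*√2) + 116) = -112*(118 + 16*I*√2) = -13216 - 1792*I*√2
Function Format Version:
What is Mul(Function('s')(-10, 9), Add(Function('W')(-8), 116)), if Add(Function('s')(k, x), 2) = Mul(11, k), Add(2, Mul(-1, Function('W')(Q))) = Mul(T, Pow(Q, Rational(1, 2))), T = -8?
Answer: Add(-13216, Mul(-1792, I, Pow(2, Rational(1, 2)))) ≈ Add(-13216., Mul(-2534.3, I))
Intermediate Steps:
Function('W')(Q) = Add(2, Mul(8, Pow(Q, Rational(1, 2)))) (Function('W')(Q) = Add(2, Mul(-1, Mul(-8, Pow(Q, Rational(1, 2))))) = Add(2, Mul(8, Pow(Q, Rational(1, 2)))))
Function('s')(k, x) = Add(-2, Mul(11, k))
Mul(Function('s')(-10, 9), Add(Function('W')(-8), 116)) = Mul(Add(-2, Mul(11, -10)), Add(Add(2, Mul(8, Pow(-8, Rational(1, 2)))), 116)) = Mul(Add(-2, -110), Add(Add(2, Mul(8, Mul(2, I, Pow(2, Rational(1, 2))))), 116)) = Mul(-112, Add(Add(2, Mul(16, I, Pow(2, Rational(1, 2)))), 116)) = Mul(-112, Add(118, Mul(16, I, Pow(2, Rational(1, 2))))) = Add(-13216, Mul(-1792, I, Pow(2, Rational(1, 2))))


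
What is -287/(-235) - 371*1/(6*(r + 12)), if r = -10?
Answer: -83741/2820 ≈ -29.695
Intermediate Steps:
-287/(-235) - 371*1/(6*(r + 12)) = -287/(-235) - 371*1/(6*(-10 + 12)) = -287*(-1/235) - 371/(2*6) = 287/235 - 371/12 = -83741/2820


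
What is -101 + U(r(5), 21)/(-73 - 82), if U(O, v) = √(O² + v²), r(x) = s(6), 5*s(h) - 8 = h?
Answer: -101 - 7*√229/775 ≈ -101.14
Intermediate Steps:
s(h) = 8/5 + h/5
r(x) = 14/5 (r(x) = 8/5 + (⅕)*6 = 8/5 + 6/5 = 14/5)
-101 + U(r(5), 21)/(-73 - 82) = -101 + √((14/5)² + 21²)/(-73 - 82) = -101 + √(196/25 + 441)/(-155) = -101 - 7*√229/775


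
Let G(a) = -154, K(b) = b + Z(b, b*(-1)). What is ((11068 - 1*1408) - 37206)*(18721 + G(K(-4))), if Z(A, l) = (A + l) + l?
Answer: -511446582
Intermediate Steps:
Z(A, l) = A + 2*l
K(b) = 0 (K(b) = b + (b + 2*(b*(-1))) = b + (b + 2*(-b)) = b + (b - 2*b) = b - b = 0)
((11068 - 1*1408) - 37206)*(18721 + G(K(-4))) = ((11068 - 1*1408) - 37206)*(18721 - 154) = ((11068 - 1408) - 37206)*18567 = (9660 - 37206)*18567 = -27546*18567 = -511446582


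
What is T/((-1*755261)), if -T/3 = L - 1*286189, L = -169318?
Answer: -105117/58097 ≈ -1.8093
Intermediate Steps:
T = 1366521 (T = -3*(-169318 - 1*286189) = -3*(-169318 - 286189) = -3*(-455507) = 1366521)
T/((-1*755261)) = 1366521/((-1*755261)) = 1366521/(-755261) = 1366521*(-1/755261) = -105117/58097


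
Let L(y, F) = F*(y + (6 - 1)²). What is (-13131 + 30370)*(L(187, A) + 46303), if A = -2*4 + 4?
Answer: 783598745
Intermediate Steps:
A = -4 (A = -8 + 4 = -4)
L(y, F) = F*(25 + y) (L(y, F) = F*(y + 5²) = F*(y + 25) = F*(25 + y))
(-13131 + 30370)*(L(187, A) + 46303) = (-13131 + 30370)*(-4*(25 + 187) + 46303) = 17239*(-4*212 + 46303) = 17239*(-848 + 46303) = 17239*45455 = 783598745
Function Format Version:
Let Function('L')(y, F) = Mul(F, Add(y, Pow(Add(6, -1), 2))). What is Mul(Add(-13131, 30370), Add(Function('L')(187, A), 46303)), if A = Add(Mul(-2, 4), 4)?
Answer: 783598745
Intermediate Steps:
A = -4 (A = Add(-8, 4) = -4)
Function('L')(y, F) = Mul(F, Add(25, y)) (Function('L')(y, F) = Mul(F, Add(y, Pow(5, 2))) = Mul(F, Add(y, 25)) = Mul(F, Add(25, y)))
Mul(Add(-13131, 30370), Add(Function('L')(187, A), 46303)) = Mul(Add(-13131, 30370), Add(Mul(-4, Add(25, 187)), 46303)) = Mul(17239, Add(Mul(-4, 212), 46303)) = Mul(17239, Add(-848, 46303)) = Mul(17239, 45455) = 783598745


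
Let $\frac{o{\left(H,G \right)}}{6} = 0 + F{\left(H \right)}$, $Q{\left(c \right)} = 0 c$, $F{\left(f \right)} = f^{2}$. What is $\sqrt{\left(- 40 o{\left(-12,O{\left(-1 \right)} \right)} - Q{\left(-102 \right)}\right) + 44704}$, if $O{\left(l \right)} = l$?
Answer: $4 \sqrt{634} \approx 100.72$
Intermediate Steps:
$Q{\left(c \right)} = 0$
$o{\left(H,G \right)} = 6 H^{2}$ ($o{\left(H,G \right)} = 6 \left(0 + H^{2}\right) = 6 H^{2}$)
$\sqrt{\left(- 40 o{\left(-12,O{\left(-1 \right)} \right)} - Q{\left(-102 \right)}\right) + 44704} = \sqrt{\left(- 40 \cdot 6 \left(-12\right)^{2} - 0\right) + 44704} = \sqrt{\left(- 40 \cdot 6 \cdot 144 + 0\right) + 44704} = \sqrt{\left(\left(-40\right) 864 + 0\right) + 44704} = \sqrt{\left(-34560 + 0\right) + 44704} = \sqrt{-34560 + 44704} = \sqrt{10144} = 4 \sqrt{634}$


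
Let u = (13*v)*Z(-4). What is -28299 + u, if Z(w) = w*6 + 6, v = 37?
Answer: -36957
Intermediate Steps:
Z(w) = 6 + 6*w (Z(w) = 6*w + 6 = 6 + 6*w)
u = -8658 (u = (13*37)*(6 + 6*(-4)) = 481*(6 - 24) = 481*(-18) = -8658)
-28299 + u = -28299 - 8658 = -36957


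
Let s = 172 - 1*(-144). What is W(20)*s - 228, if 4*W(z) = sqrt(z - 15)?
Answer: -228 + 79*sqrt(5) ≈ -51.351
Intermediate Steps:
s = 316 (s = 172 + 144 = 316)
W(z) = sqrt(-15 + z)/4 (W(z) = sqrt(z - 15)/4 = sqrt(-15 + z)/4)
W(20)*s - 228 = (sqrt(-15 + 20)/4)*316 - 228 = (sqrt(5)/4)*316 - 228 = 79*sqrt(5) - 228 = -228 + 79*sqrt(5)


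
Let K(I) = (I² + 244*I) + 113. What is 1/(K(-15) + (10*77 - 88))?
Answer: -1/2640 ≈ -0.00037879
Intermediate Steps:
K(I) = 113 + I² + 244*I
1/(K(-15) + (10*77 - 88)) = 1/((113 + (-15)² + 244*(-15)) + (10*77 - 88)) = 1/((113 + 225 - 3660) + (770 - 88)) = 1/(-3322 + 682) = 1/(-2640) = -1/2640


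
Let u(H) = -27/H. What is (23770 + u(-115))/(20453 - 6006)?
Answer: 2733577/1661405 ≈ 1.6453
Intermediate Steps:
(23770 + u(-115))/(20453 - 6006) = (23770 - 27/(-115))/(20453 - 6006) = (23770 - 27*(-1/115))/14447 = (23770 + 27/115)*(1/14447) = (2733577/115)*(1/14447) = 2733577/1661405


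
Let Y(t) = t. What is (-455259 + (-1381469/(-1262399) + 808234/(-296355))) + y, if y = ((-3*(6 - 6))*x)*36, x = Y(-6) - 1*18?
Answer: -170321313855234926/374118255645 ≈ -4.5526e+5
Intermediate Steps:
x = -24 (x = -6 - 1*18 = -6 - 18 = -24)
y = 0 (y = (-3*(6 - 6)*(-24))*36 = (-3*0*(-24))*36 = (0*(-24))*36 = 0*36 = 0)
(-455259 + (-1381469/(-1262399) + 808234/(-296355))) + y = (-455259 + (-1381469/(-1262399) + 808234/(-296355))) + 0 = (-455259 + (-1381469*(-1/1262399) + 808234*(-1/296355))) + 0 = (-455259 + (1381469/1262399 - 808234/296355)) + 0 = (-455259 - 610908547871/374118255645) + 0 = -170321313855234926/374118255645 + 0 = -170321313855234926/374118255645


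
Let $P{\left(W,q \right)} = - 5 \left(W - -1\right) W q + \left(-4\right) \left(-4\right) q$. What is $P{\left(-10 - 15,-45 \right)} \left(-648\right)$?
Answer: $-87013440$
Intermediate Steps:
$P{\left(W,q \right)} = 16 q + W q \left(-5 - 5 W\right)$ ($P{\left(W,q \right)} = - 5 \left(W + 1\right) W q + 16 q = - 5 \left(1 + W\right) W q + 16 q = \left(-5 - 5 W\right) W q + 16 q = W \left(-5 - 5 W\right) q + 16 q = W q \left(-5 - 5 W\right) + 16 q = 16 q + W q \left(-5 - 5 W\right)$)
$P{\left(-10 - 15,-45 \right)} \left(-648\right) = - 45 \left(16 - 5 \left(-10 - 15\right) - 5 \left(-10 - 15\right)^{2}\right) \left(-648\right) = - 45 \left(16 - -125 - 5 \left(-25\right)^{2}\right) \left(-648\right) = - 45 \left(16 + 125 - 3125\right) \left(-648\right) = \left(-45\right) \left(-2984\right) \left(-648\right) = 134280 \left(-648\right) = -87013440$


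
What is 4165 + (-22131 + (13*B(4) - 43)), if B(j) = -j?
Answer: -18061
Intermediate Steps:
4165 + (-22131 + (13*B(4) - 43)) = 4165 + (-22131 + (13*(-1*4) - 43)) = 4165 + (-22131 + (13*(-4) - 43)) = 4165 + (-22131 + (-52 - 43)) = 4165 + (-22131 - 95) = 4165 - 22226 = -18061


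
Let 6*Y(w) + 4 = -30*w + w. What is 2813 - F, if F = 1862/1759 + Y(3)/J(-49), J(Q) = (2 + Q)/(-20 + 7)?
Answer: 1396910707/496038 ≈ 2816.1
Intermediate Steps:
J(Q) = -2/13 - Q/13 (J(Q) = (2 + Q)/(-13) = (2 + Q)*(-1/13) = -2/13 - Q/13)
Y(w) = -⅔ - 29*w/6 (Y(w) = -⅔ + (-30*w + w)/6 = -⅔ + (-29*w)/6 = -⅔ - 29*w/6)
F = -1555813/496038 (F = 1862/1759 + (-⅔ - 29/6*3)/(-2/13 - 1/13*(-49)) = 1862*(1/1759) + (-⅔ - 29/2)/(-2/13 + 49/13) = 1862/1759 - 91/(6*47/13) = 1862/1759 - 91/6*13/47 = 1862/1759 - 1183/282 = -1555813/496038 ≈ -3.1365)
2813 - F = 2813 - 1*(-1555813/496038) = 2813 + 1555813/496038 = 1396910707/496038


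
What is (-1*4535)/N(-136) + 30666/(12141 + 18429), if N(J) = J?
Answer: 23800921/692920 ≈ 34.349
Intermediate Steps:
(-1*4535)/N(-136) + 30666/(12141 + 18429) = -1*4535/(-136) + 30666/(12141 + 18429) = -4535*(-1/136) + 30666/30570 = 4535/136 + 30666*(1/30570) = 4535/136 + 5111/5095 = 23800921/692920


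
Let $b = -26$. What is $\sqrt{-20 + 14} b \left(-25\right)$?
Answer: $650 i \sqrt{6} \approx 1592.2 i$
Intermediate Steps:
$\sqrt{-20 + 14} b \left(-25\right) = \sqrt{-20 + 14} \left(-26\right) \left(-25\right) = \sqrt{-6} \left(-26\right) \left(-25\right) = i \sqrt{6} \left(-26\right) \left(-25\right) = - 26 i \sqrt{6} \left(-25\right) = 650 i \sqrt{6}$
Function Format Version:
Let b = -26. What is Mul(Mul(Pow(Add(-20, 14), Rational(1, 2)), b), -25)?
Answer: Mul(650, I, Pow(6, Rational(1, 2))) ≈ Mul(1592.2, I)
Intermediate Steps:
Mul(Mul(Pow(Add(-20, 14), Rational(1, 2)), b), -25) = Mul(Mul(Pow(Add(-20, 14), Rational(1, 2)), -26), -25) = Mul(Mul(Pow(-6, Rational(1, 2)), -26), -25) = Mul(Mul(Mul(I, Pow(6, Rational(1, 2))), -26), -25) = Mul(Mul(-26, I, Pow(6, Rational(1, 2))), -25) = Mul(650, I, Pow(6, Rational(1, 2)))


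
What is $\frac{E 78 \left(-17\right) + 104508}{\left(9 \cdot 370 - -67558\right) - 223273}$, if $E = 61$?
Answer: $- \frac{7874}{50795} \approx -0.15502$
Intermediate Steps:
$\frac{E 78 \left(-17\right) + 104508}{\left(9 \cdot 370 - -67558\right) - 223273} = \frac{61 \cdot 78 \left(-17\right) + 104508}{\left(9 \cdot 370 - -67558\right) - 223273} = \frac{4758 \left(-17\right) + 104508}{\left(3330 + 67558\right) - 223273} = \frac{-80886 + 104508}{70888 - 223273} = \frac{23622}{-152385} = 23622 \left(- \frac{1}{152385}\right) = - \frac{7874}{50795}$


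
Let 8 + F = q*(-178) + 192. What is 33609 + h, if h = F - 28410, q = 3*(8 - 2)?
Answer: 2179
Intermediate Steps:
q = 18 (q = 3*6 = 18)
F = -3020 (F = -8 + (18*(-178) + 192) = -8 + (-3204 + 192) = -8 - 3012 = -3020)
h = -31430 (h = -3020 - 28410 = -31430)
33609 + h = 33609 - 31430 = 2179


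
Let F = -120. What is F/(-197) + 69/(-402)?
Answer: 11549/26398 ≈ 0.43750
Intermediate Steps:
F/(-197) + 69/(-402) = -120/(-197) + 69/(-402) = -120*(-1/197) + 69*(-1/402) = 120/197 - 23/134 = 11549/26398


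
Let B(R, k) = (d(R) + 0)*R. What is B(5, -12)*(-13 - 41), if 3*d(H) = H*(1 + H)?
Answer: -2700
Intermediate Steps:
d(H) = H*(1 + H)/3 (d(H) = (H*(1 + H))/3 = H*(1 + H)/3)
B(R, k) = R**2*(1 + R)/3 (B(R, k) = (R*(1 + R)/3 + 0)*R = (R*(1 + R)/3)*R = R**2*(1 + R)/3)
B(5, -12)*(-13 - 41) = ((1/3)*5**2*(1 + 5))*(-13 - 41) = ((1/3)*25*6)*(-54) = 50*(-54) = -2700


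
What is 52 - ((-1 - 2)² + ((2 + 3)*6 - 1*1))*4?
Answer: -100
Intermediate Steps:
52 - ((-1 - 2)² + ((2 + 3)*6 - 1*1))*4 = 52 - ((-3)² + (5*6 - 1))*4 = 52 - (9 + (30 - 1))*4 = 52 - (9 + 29)*4 = 52 - 38*4 = 52 - 1*152 = 52 - 152 = -100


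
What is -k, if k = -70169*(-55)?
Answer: -3859295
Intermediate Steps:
k = 3859295
-k = -1*3859295 = -3859295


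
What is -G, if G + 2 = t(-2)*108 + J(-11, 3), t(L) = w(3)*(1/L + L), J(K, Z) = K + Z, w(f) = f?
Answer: 820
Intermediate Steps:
t(L) = 3*L + 3/L (t(L) = 3*(1/L + L) = 3*(L + 1/L) = 3*L + 3/L)
G = -820 (G = -2 + ((3*(-2) + 3/(-2))*108 + (-11 + 3)) = -2 + ((-6 + 3*(-½))*108 - 8) = -2 + ((-6 - 3/2)*108 - 8) = -2 + (-15/2*108 - 8) = -2 + (-810 - 8) = -2 - 818 = -820)
-G = -1*(-820) = 820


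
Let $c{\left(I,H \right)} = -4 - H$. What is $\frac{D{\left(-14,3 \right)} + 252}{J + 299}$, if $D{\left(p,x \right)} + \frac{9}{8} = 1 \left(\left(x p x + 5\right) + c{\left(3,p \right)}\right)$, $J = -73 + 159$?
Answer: $\frac{1119}{3080} \approx 0.36331$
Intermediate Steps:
$J = 86$
$D{\left(p,x \right)} = - \frac{1}{8} - p + p x^{2}$ ($D{\left(p,x \right)} = - \frac{9}{8} + 1 \left(\left(x p x + 5\right) - \left(4 + p\right)\right) = - \frac{9}{8} + 1 \left(\left(p x x + 5\right) - \left(4 + p\right)\right) = - \frac{9}{8} + 1 \left(\left(p x^{2} + 5\right) - \left(4 + p\right)\right) = - \frac{9}{8} + 1 \left(\left(5 + p x^{2}\right) - \left(4 + p\right)\right) = - \frac{9}{8} + 1 \left(1 - p + p x^{2}\right) = - \frac{9}{8} + \left(1 - p + p x^{2}\right) = - \frac{1}{8} - p + p x^{2}$)
$\frac{D{\left(-14,3 \right)} + 252}{J + 299} = \frac{\left(- \frac{1}{8} - -14 - 14 \cdot 3^{2}\right) + 252}{86 + 299} = \frac{\left(- \frac{1}{8} + 14 - 126\right) + 252}{385} = \left(\left(- \frac{1}{8} + 14 - 126\right) + 252\right) \frac{1}{385} = \left(- \frac{897}{8} + 252\right) \frac{1}{385} = \frac{1119}{8} \cdot \frac{1}{385} = \frac{1119}{3080}$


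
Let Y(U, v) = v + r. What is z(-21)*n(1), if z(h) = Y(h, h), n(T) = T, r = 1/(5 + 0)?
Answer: -104/5 ≈ -20.800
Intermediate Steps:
r = 1/5 ≈ 0.20000
Y(U, v) = 1/5 + v (Y(U, v) = v + 1/5 = 1/5 + v)
z(h) = 1/5 + h
z(-21)*n(1) = (1/5 - 21)*1 = -104/5*1 = -104/5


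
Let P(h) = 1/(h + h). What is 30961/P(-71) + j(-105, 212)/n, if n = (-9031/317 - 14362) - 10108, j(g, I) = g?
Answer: -34143016184417/7766021 ≈ -4.3965e+6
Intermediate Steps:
P(h) = 1/(2*h)
n = -7766021/317 (n = (-9031*1/317 - 14362) - 10108 = (-9031/317 - 14362) - 10108 = -4561785/317 - 10108 = -7766021/317 ≈ -24499.)
30961/P(-71) + j(-105, 212)/n = 30961/(((½)/(-71))) - 105/(-7766021/317) = 30961/(((½)*(-1/71))) - 105*(-317/7766021) = 30961/(-1/142) + 33285/7766021 = 30961*(-142) + 33285/7766021 = -4396462 + 33285/7766021 = -34143016184417/7766021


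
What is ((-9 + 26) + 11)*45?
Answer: 1260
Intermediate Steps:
((-9 + 26) + 11)*45 = (17 + 11)*45 = 28*45 = 1260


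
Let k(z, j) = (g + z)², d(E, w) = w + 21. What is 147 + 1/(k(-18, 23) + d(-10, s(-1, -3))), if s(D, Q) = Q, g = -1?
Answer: 55714/379 ≈ 147.00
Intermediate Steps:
d(E, w) = 21 + w
k(z, j) = (-1 + z)²
147 + 1/(k(-18, 23) + d(-10, s(-1, -3))) = 147 + 1/((-1 - 18)² + (21 - 3)) = 147 + 1/((-19)² + 18) = 147 + 1/(361 + 18) = 147 + 1/379 = 55714/379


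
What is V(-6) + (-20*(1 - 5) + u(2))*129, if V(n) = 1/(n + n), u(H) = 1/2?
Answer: 124613/12 ≈ 10384.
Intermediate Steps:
u(H) = ½
V(n) = 1/(2*n)
V(-6) + (-20*(1 - 5) + u(2))*129 = (½)/(-6) + (-20*(1 - 5) + ½)*129 = (½)*(-⅙) + (-20*(-4) + ½)*129 = -1/12 + (-4*(-20) + ½)*129 = -1/12 + (80 + ½)*129 = -1/12 + (161/2)*129 = -1/12 + 20769/2 = 124613/12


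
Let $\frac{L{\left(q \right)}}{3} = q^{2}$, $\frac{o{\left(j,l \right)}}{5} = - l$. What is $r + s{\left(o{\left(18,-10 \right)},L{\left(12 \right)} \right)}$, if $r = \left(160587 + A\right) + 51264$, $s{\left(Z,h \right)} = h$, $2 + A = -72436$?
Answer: $139845$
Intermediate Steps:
$A = -72438$ ($A = -2 - 72436 = -72438$)
$o{\left(j,l \right)} = - 5 l$ ($o{\left(j,l \right)} = 5 \left(- l\right) = - 5 l$)
$L{\left(q \right)} = 3 q^{2}$
$r = 139413$ ($r = \left(160587 - 72438\right) + 51264 = 88149 + 51264 = 139413$)
$r + s{\left(o{\left(18,-10 \right)},L{\left(12 \right)} \right)} = 139413 + 3 \cdot 12^{2} = 139413 + 3 \cdot 144 = 139413 + 432 = 139845$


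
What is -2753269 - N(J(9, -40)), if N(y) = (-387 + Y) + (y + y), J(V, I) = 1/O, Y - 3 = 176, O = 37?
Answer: -101863259/37 ≈ -2.7531e+6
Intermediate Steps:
Y = 179 (Y = 3 + 176 = 179)
J(V, I) = 1/37
N(y) = -208 + 2*y (N(y) = (-387 + 179) + (y + y) = -208 + 2*y)
-2753269 - N(J(9, -40)) = -2753269 - (-208 + 2*(1/37)) = -2753269 - (-208 + 2/37) = -2753269 - 1*(-7694/37) = -2753269 + 7694/37 = -101863259/37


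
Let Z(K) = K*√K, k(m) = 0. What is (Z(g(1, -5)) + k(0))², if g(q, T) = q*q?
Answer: 1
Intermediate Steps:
g(q, T) = q²
Z(K) = K^(3/2)
(Z(g(1, -5)) + k(0))² = ((1²)^(3/2) + 0)² = (1^(3/2) + 0)² = (1 + 0)² = 1² = 1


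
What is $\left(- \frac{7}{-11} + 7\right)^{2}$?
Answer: $\frac{7056}{121} \approx 58.314$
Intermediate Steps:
$\left(- \frac{7}{-11} + 7\right)^{2} = \left(\left(-7\right) \left(- \frac{1}{11}\right) + 7\right)^{2} = \left(\frac{7}{11} + 7\right)^{2} = \left(\frac{84}{11}\right)^{2} = \frac{7056}{121}$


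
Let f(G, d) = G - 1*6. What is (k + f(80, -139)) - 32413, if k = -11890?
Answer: -44229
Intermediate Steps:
f(G, d) = -6 + G (f(G, d) = G - 6 = -6 + G)
(k + f(80, -139)) - 32413 = (-11890 + (-6 + 80)) - 32413 = (-11890 + 74) - 32413 = -11816 - 32413 = -44229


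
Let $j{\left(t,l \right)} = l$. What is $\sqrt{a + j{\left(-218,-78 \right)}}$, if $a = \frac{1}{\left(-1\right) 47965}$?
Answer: $\frac{i \sqrt{179450063515}}{47965} \approx 8.8318 i$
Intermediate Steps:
$a = - \frac{1}{47965}$ ($a = \frac{1}{-47965} = - \frac{1}{47965} \approx -2.0849 \cdot 10^{-5}$)
$\sqrt{a + j{\left(-218,-78 \right)}} = \sqrt{- \frac{1}{47965} - 78} = \sqrt{- \frac{3741271}{47965}} = \frac{i \sqrt{179450063515}}{47965}$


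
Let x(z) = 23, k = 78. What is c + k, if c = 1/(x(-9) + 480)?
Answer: 39235/503 ≈ 78.002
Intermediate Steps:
c = 1/503 (c = 1/(23 + 480) = 1/503 ≈ 0.0019881)
c + k = 1/503 + 78 = 39235/503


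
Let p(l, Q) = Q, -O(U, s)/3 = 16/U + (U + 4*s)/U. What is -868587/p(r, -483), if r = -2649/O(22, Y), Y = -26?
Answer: 289529/161 ≈ 1798.3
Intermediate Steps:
O(U, s) = -48/U - 3*(U + 4*s)/U (O(U, s) = -3*(16/U + (U + 4*s)/U) = -48/U - 3*(U + 4*s)/U)
r = -883/3 (r = -2649*22/(3*(-16 - 1*22 - 4*(-26))) = -2649*22/(3*(-16 - 22 + 104)) = -2649/(3*(1/22)*66) = -2649/9 = -2649*⅑ = -883/3 ≈ -294.33)
-868587/p(r, -483) = -868587/(-483) = -868587*(-1/483) = 289529/161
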